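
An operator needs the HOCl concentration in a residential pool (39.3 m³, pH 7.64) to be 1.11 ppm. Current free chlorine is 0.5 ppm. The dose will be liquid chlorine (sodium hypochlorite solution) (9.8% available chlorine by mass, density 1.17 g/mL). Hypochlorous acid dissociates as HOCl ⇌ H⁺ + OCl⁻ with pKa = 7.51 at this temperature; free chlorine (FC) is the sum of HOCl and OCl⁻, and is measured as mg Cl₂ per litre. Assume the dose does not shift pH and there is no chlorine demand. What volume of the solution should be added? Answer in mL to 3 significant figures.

Volume: 39.3 m³ = 39,300 L.
[OCl⁻]/[HOCl] = 10^(pH − pKa) = 10^(7.64 − 7.51) = 1.349; fraction as HOCl = 1/(1 + 1.349) = 0.4257.
Free chlorine required for 1.11 ppm HOCl: 1.11 / 0.4257 = 2.607 ppm.
FC to add: 2.607 − 0.5 = 2.107 mg/L as Cl₂.
Cl₂ equivalent: 2.107 mg/L × 39,300 L = 82.82 g.
Product at 9.8% available Cl: 82.82 / 0.098 = 845.1 g.
Volume: 845.1 g ÷ 1.17 g/mL = 722.3 mL.

722 mL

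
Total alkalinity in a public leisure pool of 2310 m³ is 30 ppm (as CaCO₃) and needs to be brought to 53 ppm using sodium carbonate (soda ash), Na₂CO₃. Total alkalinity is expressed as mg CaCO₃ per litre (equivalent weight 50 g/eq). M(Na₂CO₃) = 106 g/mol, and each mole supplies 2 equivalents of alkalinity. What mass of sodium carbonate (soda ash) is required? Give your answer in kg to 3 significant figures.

56.3 kg

Volume: 2310 m³ = 2,310,000 L.
Alkalinity to add: (53 − 30) = 23 mg/L as CaCO₃ × 2,310,000 L = 53,130 g as CaCO₃.
Equivalents: 53,130 g ÷ 50 g/eq = 1063 eq.
Each mole of Na₂CO₃ supplies 2 eq, so 1063 / 2 = 531.3 mol.
Mass: 531.3 mol × 106 g/mol = 56,320 g.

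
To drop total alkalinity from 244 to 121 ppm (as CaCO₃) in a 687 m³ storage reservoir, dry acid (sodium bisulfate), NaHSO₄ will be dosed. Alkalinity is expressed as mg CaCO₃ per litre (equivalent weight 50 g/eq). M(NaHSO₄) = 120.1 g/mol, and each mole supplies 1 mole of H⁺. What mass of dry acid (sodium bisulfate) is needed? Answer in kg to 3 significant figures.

Volume: 687 m³ = 687,000 L.
Alkalinity to neutralize: (244 − 121) = 123 mg/L as CaCO₃ × 687,000 L = 84,500 g as CaCO₃.
Equivalents of H⁺ required: 84,500 ÷ 50 g/eq = 1690 eq = 1690 mol NaHSO₄.
Mass of NaHSO₄: 1690 × 120.1 = 203,000 g.

203 kg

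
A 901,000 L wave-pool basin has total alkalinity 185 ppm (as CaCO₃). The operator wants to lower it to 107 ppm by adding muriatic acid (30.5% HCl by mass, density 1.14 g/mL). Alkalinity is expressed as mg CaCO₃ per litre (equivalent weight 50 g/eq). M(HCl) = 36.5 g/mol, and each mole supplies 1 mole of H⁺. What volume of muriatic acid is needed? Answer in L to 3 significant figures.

Alkalinity to neutralize: (185 − 107) = 78 mg/L as CaCO₃ × 901,000 L = 70,280 g as CaCO₃.
Equivalents of H⁺ required: 70,280 ÷ 50 g/eq = 1406 eq = 1406 mol HCl.
Mass of HCl: 1406 × 36.5 = 51,300 g.
Mass of 30.5% solution: 51,300 / 0.305 = 168,200 g.
Volume: 168,200 g ÷ 1.14 g/mL = 147,500 mL.

148 L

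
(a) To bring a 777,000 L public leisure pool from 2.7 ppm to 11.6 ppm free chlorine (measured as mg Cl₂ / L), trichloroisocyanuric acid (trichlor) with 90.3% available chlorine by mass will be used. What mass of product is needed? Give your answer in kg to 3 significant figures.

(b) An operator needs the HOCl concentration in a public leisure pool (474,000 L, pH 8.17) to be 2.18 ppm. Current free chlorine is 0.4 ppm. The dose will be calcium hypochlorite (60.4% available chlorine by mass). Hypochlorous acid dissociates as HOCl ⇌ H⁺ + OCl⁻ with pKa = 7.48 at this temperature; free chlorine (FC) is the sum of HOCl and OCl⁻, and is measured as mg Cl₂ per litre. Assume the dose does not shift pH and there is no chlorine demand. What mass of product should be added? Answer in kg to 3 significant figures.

(a) 7.66 kg; (b) 9.78 kg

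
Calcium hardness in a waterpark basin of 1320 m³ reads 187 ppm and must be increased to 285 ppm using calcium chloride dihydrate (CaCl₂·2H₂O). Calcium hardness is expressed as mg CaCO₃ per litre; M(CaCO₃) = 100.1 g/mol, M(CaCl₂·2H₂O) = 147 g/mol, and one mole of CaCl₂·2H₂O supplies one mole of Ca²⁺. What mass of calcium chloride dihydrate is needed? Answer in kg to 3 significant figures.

Volume: 1320 m³ = 1,320,000 L.
Hardness to add: (285 − 187) = 98 mg/L as CaCO₃ × 1,320,000 L = 129,400 g as CaCO₃.
Moles of Ca²⁺ (1 mol Ca²⁺ ≡ 1 mol CaCO₃): 129,400 / 100.1 g/mol = 1292 mol.
Mass of CaCl₂·2H₂O: 1292 × 147 = 190,000 g.

190 kg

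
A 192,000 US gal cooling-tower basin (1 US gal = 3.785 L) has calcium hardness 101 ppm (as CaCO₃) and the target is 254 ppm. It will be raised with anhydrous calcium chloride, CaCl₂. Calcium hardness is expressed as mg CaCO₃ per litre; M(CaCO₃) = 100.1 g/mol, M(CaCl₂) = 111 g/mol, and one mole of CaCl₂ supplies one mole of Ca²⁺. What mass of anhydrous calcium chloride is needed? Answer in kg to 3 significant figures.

Volume: 192,000 US gal × 3.785 L/gal = 726,720 L.
Hardness to add: (254 − 101) = 153 mg/L as CaCO₃ × 726,720 L = 111,200 g as CaCO₃.
Moles of Ca²⁺ (1 mol Ca²⁺ ≡ 1 mol CaCO₃): 111,200 / 100.1 g/mol = 1111 mol.
Mass of CaCl₂: 1111 × 111 = 123,300 g.

123 kg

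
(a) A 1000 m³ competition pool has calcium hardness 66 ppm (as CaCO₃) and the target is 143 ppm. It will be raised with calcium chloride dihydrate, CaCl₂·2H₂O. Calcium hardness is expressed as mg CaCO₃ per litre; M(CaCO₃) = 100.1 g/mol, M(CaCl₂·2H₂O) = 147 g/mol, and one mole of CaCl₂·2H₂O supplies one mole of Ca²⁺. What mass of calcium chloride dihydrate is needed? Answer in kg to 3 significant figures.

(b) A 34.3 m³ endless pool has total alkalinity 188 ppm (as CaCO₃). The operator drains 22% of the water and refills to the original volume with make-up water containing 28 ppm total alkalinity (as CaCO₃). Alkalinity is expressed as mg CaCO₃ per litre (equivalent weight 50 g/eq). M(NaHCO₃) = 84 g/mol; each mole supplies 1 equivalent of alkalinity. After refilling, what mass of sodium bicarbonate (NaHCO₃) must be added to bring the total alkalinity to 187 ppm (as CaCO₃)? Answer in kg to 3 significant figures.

(a) 113 kg; (b) 1.97 kg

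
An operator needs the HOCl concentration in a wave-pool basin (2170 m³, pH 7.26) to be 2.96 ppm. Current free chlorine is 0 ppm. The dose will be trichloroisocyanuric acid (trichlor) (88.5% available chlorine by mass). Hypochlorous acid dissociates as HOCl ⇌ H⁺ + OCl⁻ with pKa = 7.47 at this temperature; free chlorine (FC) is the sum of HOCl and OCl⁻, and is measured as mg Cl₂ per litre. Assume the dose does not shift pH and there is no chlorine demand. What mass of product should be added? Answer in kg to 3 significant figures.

Volume: 2170 m³ = 2,170,000 L.
[OCl⁻]/[HOCl] = 10^(pH − pKa) = 10^(7.26 − 7.47) = 0.6166; fraction as HOCl = 1/(1 + 0.6166) = 0.6186.
Free chlorine required for 2.96 ppm HOCl: 2.96 / 0.6186 = 4.785 ppm.
FC to add: 4.785 − 0 = 4.785 mg/L as Cl₂.
Cl₂ equivalent: 4.785 mg/L × 2,170,000 L = 10,380 g.
Product at 88.5% available Cl: 10,380 / 0.885 = 11,730 g.

11.7 kg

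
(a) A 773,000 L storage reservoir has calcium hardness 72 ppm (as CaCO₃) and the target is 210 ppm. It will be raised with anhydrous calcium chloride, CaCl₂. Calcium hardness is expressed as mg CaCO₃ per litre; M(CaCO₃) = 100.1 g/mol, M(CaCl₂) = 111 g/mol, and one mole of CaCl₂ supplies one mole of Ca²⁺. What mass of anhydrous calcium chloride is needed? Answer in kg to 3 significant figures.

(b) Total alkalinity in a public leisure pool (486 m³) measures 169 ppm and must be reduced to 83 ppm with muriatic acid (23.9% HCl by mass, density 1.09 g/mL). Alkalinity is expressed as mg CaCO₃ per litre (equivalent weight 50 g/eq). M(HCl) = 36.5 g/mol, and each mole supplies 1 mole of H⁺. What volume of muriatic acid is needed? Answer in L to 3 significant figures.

(a) Hardness to add: (210 − 72) = 138 mg/L as CaCO₃ × 773,000 L = 106,700 g as CaCO₃.
(a) Moles of Ca²⁺ (1 mol Ca²⁺ ≡ 1 mol CaCO₃): 106,700 / 100.1 g/mol = 1066 mol.
(a) Mass of CaCl₂: 1066 × 111 = 118,300 g.

(b) Volume: 486 m³ = 486,000 L.
(b) Alkalinity to neutralize: (169 − 83) = 86 mg/L as CaCO₃ × 486,000 L = 41,800 g as CaCO₃.
(b) Equivalents of H⁺ required: 41,800 ÷ 50 g/eq = 835.9 eq = 835.9 mol HCl.
(b) Mass of HCl: 835.9 × 36.5 = 30,510 g.
(b) Mass of 23.9% solution: 30,510 / 0.239 = 127,700 g.
(b) Volume: 127,700 g ÷ 1.09 g/mL = 117,100 mL.

(a) 118 kg; (b) 117 L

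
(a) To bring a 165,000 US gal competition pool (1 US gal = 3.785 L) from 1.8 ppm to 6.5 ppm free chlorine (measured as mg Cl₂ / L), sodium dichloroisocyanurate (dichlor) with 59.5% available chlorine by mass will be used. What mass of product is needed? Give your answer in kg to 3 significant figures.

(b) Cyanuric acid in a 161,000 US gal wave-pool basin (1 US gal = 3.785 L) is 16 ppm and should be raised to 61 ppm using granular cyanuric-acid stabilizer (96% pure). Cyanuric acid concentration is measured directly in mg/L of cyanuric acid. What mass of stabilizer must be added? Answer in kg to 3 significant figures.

(a) Volume: 165,000 US gal × 3.785 L/gal = 624,525 L.
(a) Chlorine deficit: 6.5 − 1.8 = 4.7 ppm = 4.7 mg/L as Cl₂.
(a) Cl₂ equivalent needed: 4.7 mg/L × 624,525 L = 2,935,000 mg = 2935 g.
(a) Product at 59.5% available chlorine: 2935 / 0.595 = 4933 g.

(b) Volume: 161,000 US gal × 3.785 L/gal = 609,385 L.
(b) CYA to add: (61 − 16) = 45 mg/L × 609,385 L = 27,420 g cyanuric acid.
(b) At 96% purity: 27,420 / 0.96 = 28,560 g product.

(a) 4.93 kg; (b) 28.6 kg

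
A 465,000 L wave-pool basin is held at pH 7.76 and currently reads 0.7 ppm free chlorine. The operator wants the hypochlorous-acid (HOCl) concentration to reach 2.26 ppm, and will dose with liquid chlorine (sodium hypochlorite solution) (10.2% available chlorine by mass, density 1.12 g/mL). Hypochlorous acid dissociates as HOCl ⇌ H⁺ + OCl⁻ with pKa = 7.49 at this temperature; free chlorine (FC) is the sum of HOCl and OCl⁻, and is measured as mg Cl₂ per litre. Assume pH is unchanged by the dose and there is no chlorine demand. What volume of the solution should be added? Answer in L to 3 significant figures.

[OCl⁻]/[HOCl] = 10^(pH − pKa) = 10^(7.76 − 7.49) = 1.862; fraction as HOCl = 1/(1 + 1.862) = 0.3494.
Free chlorine required for 2.26 ppm HOCl: 2.26 / 0.3494 = 6.468 ppm.
FC to add: 6.468 − 0.7 = 5.768 mg/L as Cl₂.
Cl₂ equivalent: 5.768 mg/L × 465,000 L = 2682 g.
Product at 10.2% available Cl: 2682 / 0.102 = 26,300 g.
Volume: 26,300 g ÷ 1.12 g/mL = 23,480 mL.

23.5 L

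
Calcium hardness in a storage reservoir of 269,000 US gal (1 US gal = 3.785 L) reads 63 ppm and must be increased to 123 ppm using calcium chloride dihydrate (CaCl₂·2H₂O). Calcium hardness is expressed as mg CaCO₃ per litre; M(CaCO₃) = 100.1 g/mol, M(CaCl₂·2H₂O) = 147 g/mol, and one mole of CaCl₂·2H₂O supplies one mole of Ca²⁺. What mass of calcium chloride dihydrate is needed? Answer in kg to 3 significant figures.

Volume: 269,000 US gal × 3.785 L/gal = 1,018,165 L.
Hardness to add: (123 − 63) = 60 mg/L as CaCO₃ × 1,018,165 L = 61,090 g as CaCO₃.
Moles of Ca²⁺ (1 mol Ca²⁺ ≡ 1 mol CaCO₃): 61,090 / 100.1 g/mol = 610.3 mol.
Mass of CaCl₂·2H₂O: 610.3 × 147 = 89,710 g.

89.7 kg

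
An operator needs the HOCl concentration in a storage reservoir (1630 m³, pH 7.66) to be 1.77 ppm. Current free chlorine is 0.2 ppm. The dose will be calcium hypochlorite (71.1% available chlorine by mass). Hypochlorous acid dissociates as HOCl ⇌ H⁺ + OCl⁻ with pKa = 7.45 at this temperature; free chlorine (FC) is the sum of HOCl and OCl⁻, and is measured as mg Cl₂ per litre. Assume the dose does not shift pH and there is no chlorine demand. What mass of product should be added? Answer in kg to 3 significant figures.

10.2 kg

Volume: 1630 m³ = 1,630,000 L.
[OCl⁻]/[HOCl] = 10^(pH − pKa) = 10^(7.66 − 7.45) = 1.622; fraction as HOCl = 1/(1 + 1.622) = 0.3814.
Free chlorine required for 1.77 ppm HOCl: 1.77 / 0.3814 = 4.641 ppm.
FC to add: 4.641 − 0.2 = 4.441 mg/L as Cl₂.
Cl₂ equivalent: 4.441 mg/L × 1,630,000 L = 7238 g.
Product at 71.1% available Cl: 7238 / 0.711 = 10,180 g.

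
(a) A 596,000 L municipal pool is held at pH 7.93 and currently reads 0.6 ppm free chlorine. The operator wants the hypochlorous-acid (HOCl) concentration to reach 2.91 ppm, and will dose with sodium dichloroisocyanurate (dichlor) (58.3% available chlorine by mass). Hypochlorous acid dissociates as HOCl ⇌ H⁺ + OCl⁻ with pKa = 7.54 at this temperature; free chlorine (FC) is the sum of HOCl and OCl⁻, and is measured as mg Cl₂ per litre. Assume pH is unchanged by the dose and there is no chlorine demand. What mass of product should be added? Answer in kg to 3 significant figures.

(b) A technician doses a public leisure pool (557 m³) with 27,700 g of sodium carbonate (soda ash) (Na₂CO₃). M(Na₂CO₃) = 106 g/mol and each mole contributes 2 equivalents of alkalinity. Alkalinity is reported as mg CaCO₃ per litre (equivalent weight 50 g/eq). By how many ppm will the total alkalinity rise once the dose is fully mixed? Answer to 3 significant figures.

(a) [OCl⁻]/[HOCl] = 10^(pH − pKa) = 10^(7.93 − 7.54) = 2.455; fraction as HOCl = 1/(1 + 2.455) = 0.2895.
(a) Free chlorine required for 2.91 ppm HOCl: 2.91 / 0.2895 = 10.05 ppm.
(a) FC to add: 10.05 − 0.6 = 9.453 mg/L as Cl₂.
(a) Cl₂ equivalent: 9.453 mg/L × 596,000 L = 5634 g.
(a) Product at 58.3% available Cl: 5634 / 0.583 = 9664 g.

(b) Volume: 557 m³ = 557,000 L.
(b) Moles of Na₂CO₃: 27,700 g ÷ 106 g/mol = 261.3 mol → 522.6 eq of alkalinity.
(b) As CaCO₃: 522.6 eq × 50 g/eq = 26,130 g.
(b) Rise: 26,130 g / 557,000 L × 1000 = 46.92 mg/L.

(a) 9.66 kg; (b) 46.9 ppm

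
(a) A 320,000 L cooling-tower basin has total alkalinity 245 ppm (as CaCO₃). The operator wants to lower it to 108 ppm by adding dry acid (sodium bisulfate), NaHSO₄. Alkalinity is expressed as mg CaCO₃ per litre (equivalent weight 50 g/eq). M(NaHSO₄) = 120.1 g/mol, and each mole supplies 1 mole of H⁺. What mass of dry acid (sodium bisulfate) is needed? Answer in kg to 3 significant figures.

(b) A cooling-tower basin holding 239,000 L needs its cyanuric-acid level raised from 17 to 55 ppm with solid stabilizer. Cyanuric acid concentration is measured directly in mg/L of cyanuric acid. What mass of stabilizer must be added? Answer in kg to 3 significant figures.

(a) 105 kg; (b) 9.08 kg

(a) Alkalinity to neutralize: (245 − 108) = 137 mg/L as CaCO₃ × 320,000 L = 43,840 g as CaCO₃.
(a) Equivalents of H⁺ required: 43,840 ÷ 50 g/eq = 876.8 eq = 876.8 mol NaHSO₄.
(a) Mass of NaHSO₄: 876.8 × 120.1 = 105,300 g.

(b) CYA to add: (55 − 17) = 38 mg/L × 239,000 L = 9082 g cyanuric acid.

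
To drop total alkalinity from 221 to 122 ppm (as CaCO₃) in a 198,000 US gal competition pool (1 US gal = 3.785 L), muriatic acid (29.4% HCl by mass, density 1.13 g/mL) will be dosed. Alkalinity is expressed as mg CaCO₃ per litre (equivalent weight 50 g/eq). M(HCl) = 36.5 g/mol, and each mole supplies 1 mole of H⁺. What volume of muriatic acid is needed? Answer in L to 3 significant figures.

163 L

Volume: 198,000 US gal × 3.785 L/gal = 749,430 L.
Alkalinity to neutralize: (221 − 122) = 99 mg/L as CaCO₃ × 749,430 L = 74,190 g as CaCO₃.
Equivalents of H⁺ required: 74,190 ÷ 50 g/eq = 1484 eq = 1484 mol HCl.
Mass of HCl: 1484 × 36.5 = 54,160 g.
Mass of 29.4% solution: 54,160 / 0.294 = 184,200 g.
Volume: 184,200 g ÷ 1.13 g/mL = 163,000 mL.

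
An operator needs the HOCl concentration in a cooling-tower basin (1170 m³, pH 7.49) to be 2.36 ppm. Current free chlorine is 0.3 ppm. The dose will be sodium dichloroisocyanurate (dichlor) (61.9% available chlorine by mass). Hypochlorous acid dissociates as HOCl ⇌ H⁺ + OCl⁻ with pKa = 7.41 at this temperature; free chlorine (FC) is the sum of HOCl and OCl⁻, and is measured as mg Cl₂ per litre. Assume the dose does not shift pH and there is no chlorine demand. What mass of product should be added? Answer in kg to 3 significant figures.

Volume: 1170 m³ = 1,170,000 L.
[OCl⁻]/[HOCl] = 10^(pH − pKa) = 10^(7.49 − 7.41) = 1.202; fraction as HOCl = 1/(1 + 1.202) = 0.4541.
Free chlorine required for 2.36 ppm HOCl: 2.36 / 0.4541 = 5.197 ppm.
FC to add: 5.197 − 0.3 = 4.897 mg/L as Cl₂.
Cl₂ equivalent: 4.897 mg/L × 1,170,000 L = 5730 g.
Product at 61.9% available Cl: 5730 / 0.619 = 9257 g.

9.26 kg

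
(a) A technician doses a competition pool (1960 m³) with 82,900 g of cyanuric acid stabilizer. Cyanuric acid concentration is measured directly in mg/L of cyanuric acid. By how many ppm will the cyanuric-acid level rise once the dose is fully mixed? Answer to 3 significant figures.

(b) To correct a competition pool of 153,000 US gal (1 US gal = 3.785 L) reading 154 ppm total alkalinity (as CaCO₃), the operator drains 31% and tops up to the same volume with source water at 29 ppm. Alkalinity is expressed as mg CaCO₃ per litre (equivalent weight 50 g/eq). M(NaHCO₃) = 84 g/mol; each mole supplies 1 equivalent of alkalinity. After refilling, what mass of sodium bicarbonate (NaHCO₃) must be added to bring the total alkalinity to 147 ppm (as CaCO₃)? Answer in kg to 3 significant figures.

(a) 42.3 ppm; (b) 30.9 kg

(a) Volume: 1960 m³ = 1,960,000 L.
(a) Rise: 82,900 g / 1,960,000 L × 1000 = 42.3 mg/L.

(b) Volume: 153,000 US gal × 3.785 L/gal = 579,105 L.
(b) After draining 31% and refilling: 154 × 0.69 + 29 × 0.31 = 115.25 ppm.
(b) Deficit to target: 147 − 115.25 = 31.75 mg/L.
(b) As CaCO₃: 31.75 mg/L × 579,105 L = 18,390 g; ÷ 50 g/eq ÷ 1 = 367.7 mol NaHCO₃.
(b) Mass: 367.7 × 84 = 30,890 g.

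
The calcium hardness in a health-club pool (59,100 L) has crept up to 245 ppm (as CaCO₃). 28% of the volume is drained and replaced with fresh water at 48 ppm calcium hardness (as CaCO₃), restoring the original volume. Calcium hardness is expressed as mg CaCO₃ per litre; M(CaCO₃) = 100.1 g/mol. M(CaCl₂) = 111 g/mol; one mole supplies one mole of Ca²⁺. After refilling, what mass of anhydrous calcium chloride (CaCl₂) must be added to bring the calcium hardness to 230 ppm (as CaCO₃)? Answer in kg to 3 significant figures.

After draining 28% and refilling: 245 × 0.72 + 48 × 0.28 = 189.84 ppm.
Deficit to target: 230 − 189.84 = 40.16 mg/L.
As CaCO₃: 40.16 mg/L × 59,100 L = 2373 g; ÷ 100.1 = 23.71 mol Ca²⁺.
Mass: 23.71 × 111 = 2632 g.

2.63 kg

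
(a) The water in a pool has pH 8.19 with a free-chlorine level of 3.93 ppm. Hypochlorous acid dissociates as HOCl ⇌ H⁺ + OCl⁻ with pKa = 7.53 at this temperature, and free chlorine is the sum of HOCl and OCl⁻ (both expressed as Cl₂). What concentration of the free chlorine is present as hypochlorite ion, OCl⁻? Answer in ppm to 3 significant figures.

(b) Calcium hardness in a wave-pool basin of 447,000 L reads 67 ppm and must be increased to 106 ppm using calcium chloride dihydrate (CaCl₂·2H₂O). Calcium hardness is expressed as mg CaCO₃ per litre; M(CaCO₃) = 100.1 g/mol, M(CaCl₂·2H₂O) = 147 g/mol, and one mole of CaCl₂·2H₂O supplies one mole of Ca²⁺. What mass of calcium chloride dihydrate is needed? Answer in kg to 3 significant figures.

(a) 3.22 ppm; (b) 25.6 kg

(a) [OCl⁻]/[HOCl] = 10^(pH − pKa) = 10^(8.19 − 7.53) = 10^0.66 = 4.571.
(a) Fraction as HOCl = 1 / (1 + 4.571) = 0.1795.
(a) OCl⁻ = (1 − 0.1795) × 3.93 ppm = 3.225 ppm.

(b) Hardness to add: (106 − 67) = 39 mg/L as CaCO₃ × 447,000 L = 17,430 g as CaCO₃.
(b) Moles of Ca²⁺ (1 mol Ca²⁺ ≡ 1 mol CaCO₃): 17,430 / 100.1 g/mol = 174.2 mol.
(b) Mass of CaCl₂·2H₂O: 174.2 × 147 = 25,600 g.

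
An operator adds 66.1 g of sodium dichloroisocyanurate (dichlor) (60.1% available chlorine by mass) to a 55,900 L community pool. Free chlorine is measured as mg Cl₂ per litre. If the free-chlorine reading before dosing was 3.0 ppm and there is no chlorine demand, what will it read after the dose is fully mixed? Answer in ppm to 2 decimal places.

3.71 ppm

Available chlorine delivered: 66.1 g × 0.601 = 39.73 g as Cl₂.
Concentration rise: 39.73 g / 55,900 L = 0.7107 mg/L = 0.71 ppm.
Final FC: 3.0 + 0.71 = 3.71 ppm.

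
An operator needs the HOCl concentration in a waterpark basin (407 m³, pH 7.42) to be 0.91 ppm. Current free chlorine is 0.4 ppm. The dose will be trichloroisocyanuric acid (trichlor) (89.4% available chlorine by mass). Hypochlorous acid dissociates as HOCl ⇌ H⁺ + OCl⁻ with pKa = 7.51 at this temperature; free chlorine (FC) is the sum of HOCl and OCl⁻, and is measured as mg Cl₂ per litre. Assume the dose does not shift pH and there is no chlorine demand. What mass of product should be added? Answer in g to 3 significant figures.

Volume: 407 m³ = 407,000 L.
[OCl⁻]/[HOCl] = 10^(pH − pKa) = 10^(7.42 − 7.51) = 0.8128; fraction as HOCl = 1/(1 + 0.8128) = 0.5516.
Free chlorine required for 0.91 ppm HOCl: 0.91 / 0.5516 = 1.65 ppm.
FC to add: 1.65 − 0.4 = 1.25 mg/L as Cl₂.
Cl₂ equivalent: 1.25 mg/L × 407,000 L = 508.6 g.
Product at 89.4% available Cl: 508.6 / 0.894 = 568.9 g.

569 g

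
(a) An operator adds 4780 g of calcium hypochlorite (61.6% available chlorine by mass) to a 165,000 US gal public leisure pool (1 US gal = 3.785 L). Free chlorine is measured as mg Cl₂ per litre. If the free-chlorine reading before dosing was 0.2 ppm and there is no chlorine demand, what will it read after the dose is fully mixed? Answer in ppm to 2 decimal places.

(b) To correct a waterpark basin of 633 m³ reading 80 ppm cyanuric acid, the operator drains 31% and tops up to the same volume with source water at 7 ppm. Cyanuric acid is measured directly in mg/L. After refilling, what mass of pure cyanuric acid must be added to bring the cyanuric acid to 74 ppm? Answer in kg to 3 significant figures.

(a) 4.91 ppm; (b) 10.5 kg

(a) Volume: 165,000 US gal × 3.785 L/gal = 624,525 L.
(a) Available chlorine delivered: 4780 g × 0.616 = 2944 g as Cl₂.
(a) Concentration rise: 2944 g / 624,525 L = 4.715 mg/L = 4.71 ppm.
(a) Final FC: 0.2 + 4.71 = 4.91 ppm.

(b) Volume: 633 m³ = 633,000 L.
(b) After draining 31% and refilling: 80 × 0.69 + 7 × 0.31 = 57.37 ppm.
(b) Deficit to target: 74 − 57.37 = 16.63 mg/L.
(b) Mass: 16.63 mg/L × 633,000 L = 10,530 g cyanuric acid.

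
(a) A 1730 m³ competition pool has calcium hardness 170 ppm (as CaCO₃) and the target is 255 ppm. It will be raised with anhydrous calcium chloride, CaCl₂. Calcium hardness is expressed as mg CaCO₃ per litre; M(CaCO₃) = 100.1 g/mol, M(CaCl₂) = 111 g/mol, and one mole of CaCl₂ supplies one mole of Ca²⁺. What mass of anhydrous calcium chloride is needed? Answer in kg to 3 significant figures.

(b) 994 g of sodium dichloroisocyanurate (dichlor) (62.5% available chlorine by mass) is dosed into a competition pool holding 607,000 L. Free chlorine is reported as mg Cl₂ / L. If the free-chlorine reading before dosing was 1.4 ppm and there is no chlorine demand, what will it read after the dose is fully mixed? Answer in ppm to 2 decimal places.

(a) Volume: 1730 m³ = 1,730,000 L.
(a) Hardness to add: (255 − 170) = 85 mg/L as CaCO₃ × 1,730,000 L = 147,000 g as CaCO₃.
(a) Moles of Ca²⁺ (1 mol Ca²⁺ ≡ 1 mol CaCO₃): 147,000 / 100.1 g/mol = 1469 mol.
(a) Mass of CaCl₂: 1469 × 111 = 163,100 g.

(b) Available chlorine delivered: 994 g × 0.625 = 621.2 g as Cl₂.
(b) Concentration rise: 621.2 g / 607,000 L = 1.023 mg/L = 1.02 ppm.
(b) Final FC: 1.4 + 1.02 = 2.42 ppm.

(a) 163 kg; (b) 2.42 ppm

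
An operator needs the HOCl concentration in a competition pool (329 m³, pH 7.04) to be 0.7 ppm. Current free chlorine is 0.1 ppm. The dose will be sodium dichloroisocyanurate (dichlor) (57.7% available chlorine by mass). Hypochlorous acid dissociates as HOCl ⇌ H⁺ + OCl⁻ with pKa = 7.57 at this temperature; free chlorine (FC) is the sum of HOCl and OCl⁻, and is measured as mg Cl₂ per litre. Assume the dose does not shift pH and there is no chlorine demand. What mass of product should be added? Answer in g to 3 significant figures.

460 g

Volume: 329 m³ = 329,000 L.
[OCl⁻]/[HOCl] = 10^(pH − pKa) = 10^(7.04 − 7.57) = 0.2951; fraction as HOCl = 1/(1 + 0.2951) = 0.7721.
Free chlorine required for 0.7 ppm HOCl: 0.7 / 0.7721 = 0.9066 ppm.
FC to add: 0.9066 − 0.1 = 0.8066 mg/L as Cl₂.
Cl₂ equivalent: 0.8066 mg/L × 329,000 L = 265.4 g.
Product at 57.7% available Cl: 265.4 / 0.577 = 459.9 g.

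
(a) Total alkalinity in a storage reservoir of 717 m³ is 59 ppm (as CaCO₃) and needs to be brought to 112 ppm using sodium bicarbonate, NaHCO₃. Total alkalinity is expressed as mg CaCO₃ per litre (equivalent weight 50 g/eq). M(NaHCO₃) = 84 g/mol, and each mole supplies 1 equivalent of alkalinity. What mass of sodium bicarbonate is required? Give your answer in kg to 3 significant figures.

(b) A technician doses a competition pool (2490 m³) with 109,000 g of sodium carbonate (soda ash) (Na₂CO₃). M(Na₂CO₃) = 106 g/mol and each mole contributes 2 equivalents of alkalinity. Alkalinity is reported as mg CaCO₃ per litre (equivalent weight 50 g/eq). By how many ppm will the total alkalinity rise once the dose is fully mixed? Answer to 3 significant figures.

(a) 63.8 kg; (b) 41.3 ppm

(a) Volume: 717 m³ = 717,000 L.
(a) Alkalinity to add: (112 − 59) = 53 mg/L as CaCO₃ × 717,000 L = 38,000 g as CaCO₃.
(a) Equivalents: 38,000 g ÷ 50 g/eq = 760 eq.
(a) NaHCO₃ supplies 1 eq per mole → 760 mol.
(a) Mass: 760 mol × 84 g/mol = 63,840 g.

(b) Volume: 2490 m³ = 2,490,000 L.
(b) Moles of Na₂CO₃: 109,000 g ÷ 106 g/mol = 1028 mol → 2057 eq of alkalinity.
(b) As CaCO₃: 2057 eq × 50 g/eq = 102,800 g.
(b) Rise: 102,800 g / 2,490,000 L × 1000 = 41.3 mg/L.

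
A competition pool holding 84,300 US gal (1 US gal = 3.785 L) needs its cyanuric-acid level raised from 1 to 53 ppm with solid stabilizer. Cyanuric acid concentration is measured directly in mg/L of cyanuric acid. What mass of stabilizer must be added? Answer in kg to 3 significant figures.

16.6 kg

Volume: 84,300 US gal × 3.785 L/gal = 319,076 L.
CYA to add: (53 − 1) = 52 mg/L × 319,076 L = 16,590 g cyanuric acid.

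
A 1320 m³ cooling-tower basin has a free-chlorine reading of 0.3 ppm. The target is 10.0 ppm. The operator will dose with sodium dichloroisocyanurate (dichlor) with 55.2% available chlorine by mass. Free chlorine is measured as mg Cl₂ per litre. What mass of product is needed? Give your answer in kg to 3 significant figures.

Volume: 1320 m³ = 1,320,000 L.
Chlorine deficit: 10.0 − 0.3 = 9.7 ppm = 9.7 mg/L as Cl₂.
Cl₂ equivalent needed: 9.7 mg/L × 1,320,000 L = 12,800,000 mg = 12,800 g.
Product at 55.2% available chlorine: 12,800 / 0.552 = 23,200 g.

23.2 kg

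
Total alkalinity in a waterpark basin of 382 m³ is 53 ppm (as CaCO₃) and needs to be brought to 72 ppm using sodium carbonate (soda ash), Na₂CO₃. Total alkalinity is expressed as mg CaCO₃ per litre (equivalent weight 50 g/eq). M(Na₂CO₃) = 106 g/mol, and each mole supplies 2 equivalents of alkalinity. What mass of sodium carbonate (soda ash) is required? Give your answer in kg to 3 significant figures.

7.69 kg

Volume: 382 m³ = 382,000 L.
Alkalinity to add: (72 − 53) = 19 mg/L as CaCO₃ × 382,000 L = 7258 g as CaCO₃.
Equivalents: 7258 g ÷ 50 g/eq = 145.2 eq.
Each mole of Na₂CO₃ supplies 2 eq, so 145.2 / 2 = 72.58 mol.
Mass: 72.58 mol × 106 g/mol = 7693 g.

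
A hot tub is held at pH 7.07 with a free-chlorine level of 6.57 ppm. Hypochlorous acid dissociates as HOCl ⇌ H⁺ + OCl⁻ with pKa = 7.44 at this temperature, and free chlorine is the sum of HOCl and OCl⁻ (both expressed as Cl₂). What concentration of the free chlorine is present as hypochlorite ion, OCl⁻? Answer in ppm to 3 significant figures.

1.96 ppm

[OCl⁻]/[HOCl] = 10^(pH − pKa) = 10^(7.07 − 7.44) = 10^-0.37 = 0.4266.
Fraction as HOCl = 1 / (1 + 0.4266) = 0.701.
OCl⁻ = (1 − 0.701) × 6.57 ppm = 1.965 ppm.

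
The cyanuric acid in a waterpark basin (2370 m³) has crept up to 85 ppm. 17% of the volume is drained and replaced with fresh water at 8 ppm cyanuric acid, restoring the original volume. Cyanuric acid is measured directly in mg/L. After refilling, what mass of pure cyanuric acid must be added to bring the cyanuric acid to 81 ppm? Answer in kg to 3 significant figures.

21.5 kg

Volume: 2370 m³ = 2,370,000 L.
After draining 17% and refilling: 85 × 0.83 + 8 × 0.17 = 71.91 ppm.
Deficit to target: 81 − 71.91 = 9.09 mg/L.
Mass: 9.09 mg/L × 2,370,000 L = 21,540 g cyanuric acid.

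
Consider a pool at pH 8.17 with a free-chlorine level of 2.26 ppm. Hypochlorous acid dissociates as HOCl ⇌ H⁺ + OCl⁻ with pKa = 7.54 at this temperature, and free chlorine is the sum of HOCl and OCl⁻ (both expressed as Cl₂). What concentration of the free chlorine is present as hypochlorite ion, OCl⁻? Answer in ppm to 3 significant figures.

1.83 ppm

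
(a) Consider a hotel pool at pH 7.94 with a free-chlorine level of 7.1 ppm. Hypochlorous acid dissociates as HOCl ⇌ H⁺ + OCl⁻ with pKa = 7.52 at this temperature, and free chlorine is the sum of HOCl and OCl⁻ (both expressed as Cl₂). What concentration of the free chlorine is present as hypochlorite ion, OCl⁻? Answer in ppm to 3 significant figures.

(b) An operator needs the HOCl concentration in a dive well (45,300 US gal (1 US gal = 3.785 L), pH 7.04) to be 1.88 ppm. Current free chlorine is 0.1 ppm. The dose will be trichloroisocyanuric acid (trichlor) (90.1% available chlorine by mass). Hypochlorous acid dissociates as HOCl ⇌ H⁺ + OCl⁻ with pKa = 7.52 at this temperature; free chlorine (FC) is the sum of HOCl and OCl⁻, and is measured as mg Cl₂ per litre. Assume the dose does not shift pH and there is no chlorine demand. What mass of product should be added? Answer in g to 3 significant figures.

(a) [OCl⁻]/[HOCl] = 10^(pH − pKa) = 10^(7.94 − 7.52) = 10^0.42 = 2.63.
(a) Fraction as HOCl = 1 / (1 + 2.63) = 0.2755.
(a) OCl⁻ = (1 − 0.2755) × 7.1 ppm = 5.144 ppm.

(b) Volume: 45,300 US gal × 3.785 L/gal = 171,460 L.
(b) [OCl⁻]/[HOCl] = 10^(pH − pKa) = 10^(7.04 − 7.52) = 0.3311; fraction as HOCl = 1/(1 + 0.3311) = 0.7512.
(b) Free chlorine required for 1.88 ppm HOCl: 1.88 / 0.7512 = 2.503 ppm.
(b) FC to add: 2.503 − 0.1 = 2.403 mg/L as Cl₂.
(b) Cl₂ equivalent: 2.403 mg/L × 171,460 L = 411.9 g.
(b) Product at 90.1% available Cl: 411.9 / 0.901 = 457.2 g.

(a) 5.14 ppm; (b) 457 g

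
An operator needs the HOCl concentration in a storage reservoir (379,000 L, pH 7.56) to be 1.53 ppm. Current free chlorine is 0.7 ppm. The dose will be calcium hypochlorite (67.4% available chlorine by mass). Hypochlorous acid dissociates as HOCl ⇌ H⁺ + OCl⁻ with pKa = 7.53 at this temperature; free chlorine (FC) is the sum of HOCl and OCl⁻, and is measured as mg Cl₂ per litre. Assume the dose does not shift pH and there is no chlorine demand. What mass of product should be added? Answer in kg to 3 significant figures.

[OCl⁻]/[HOCl] = 10^(pH − pKa) = 10^(7.56 − 7.53) = 1.072; fraction as HOCl = 1/(1 + 1.072) = 0.4827.
Free chlorine required for 1.53 ppm HOCl: 1.53 / 0.4827 = 3.169 ppm.
FC to add: 3.169 − 0.7 = 2.469 mg/L as Cl₂.
Cl₂ equivalent: 2.469 mg/L × 379,000 L = 935.9 g.
Product at 67.4% available Cl: 935.9 / 0.674 = 1389 g.

1.39 kg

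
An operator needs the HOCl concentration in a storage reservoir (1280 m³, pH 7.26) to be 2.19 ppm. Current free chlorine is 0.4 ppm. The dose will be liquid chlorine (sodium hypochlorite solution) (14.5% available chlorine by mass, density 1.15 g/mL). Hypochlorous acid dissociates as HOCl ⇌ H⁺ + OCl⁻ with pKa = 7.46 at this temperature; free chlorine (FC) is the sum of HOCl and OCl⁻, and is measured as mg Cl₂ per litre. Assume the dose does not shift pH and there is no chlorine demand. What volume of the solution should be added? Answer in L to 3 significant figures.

24.3 L

Volume: 1280 m³ = 1,280,000 L.
[OCl⁻]/[HOCl] = 10^(pH − pKa) = 10^(7.26 − 7.46) = 0.631; fraction as HOCl = 1/(1 + 0.631) = 0.6131.
Free chlorine required for 2.19 ppm HOCl: 2.19 / 0.6131 = 3.572 ppm.
FC to add: 3.572 − 0.4 = 3.172 mg/L as Cl₂.
Cl₂ equivalent: 3.172 mg/L × 1,280,000 L = 4060 g.
Product at 14.5% available Cl: 4060 / 0.145 = 28,000 g.
Volume: 28,000 g ÷ 1.15 g/mL = 24,350 mL.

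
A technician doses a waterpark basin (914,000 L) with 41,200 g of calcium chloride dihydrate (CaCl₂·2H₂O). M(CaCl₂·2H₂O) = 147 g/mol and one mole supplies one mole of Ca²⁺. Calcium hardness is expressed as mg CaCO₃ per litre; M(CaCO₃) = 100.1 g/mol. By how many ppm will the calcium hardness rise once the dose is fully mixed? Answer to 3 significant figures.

30.7 ppm

Moles of Ca²⁺: 41,200 g ÷ 147 g/mol = 280.3 mol.
As CaCO₃: 280.3 mol × 100.1 g/mol = 28,060 g.
Rise: 28,060 g / 914,000 L × 1000 = 30.7 mg/L.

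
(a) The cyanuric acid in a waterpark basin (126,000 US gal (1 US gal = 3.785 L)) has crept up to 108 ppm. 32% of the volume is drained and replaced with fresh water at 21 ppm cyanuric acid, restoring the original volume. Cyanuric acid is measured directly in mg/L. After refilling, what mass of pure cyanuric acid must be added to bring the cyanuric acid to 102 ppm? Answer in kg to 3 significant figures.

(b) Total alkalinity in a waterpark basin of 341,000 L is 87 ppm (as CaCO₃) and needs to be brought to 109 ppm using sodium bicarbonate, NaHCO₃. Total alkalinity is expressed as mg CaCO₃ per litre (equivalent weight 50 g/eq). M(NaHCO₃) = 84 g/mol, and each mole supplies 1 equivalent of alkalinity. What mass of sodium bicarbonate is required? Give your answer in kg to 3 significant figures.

(a) Volume: 126,000 US gal × 3.785 L/gal = 476,910 L.
(a) After draining 32% and refilling: 108 × 0.68 + 21 × 0.32 = 80.16 ppm.
(a) Deficit to target: 102 − 80.16 = 21.84 mg/L.
(a) Mass: 21.84 mg/L × 476,910 L = 10,420 g cyanuric acid.

(b) Alkalinity to add: (109 − 87) = 22 mg/L as CaCO₃ × 341,000 L = 7502 g as CaCO₃.
(b) Equivalents: 7502 g ÷ 50 g/eq = 150 eq.
(b) NaHCO₃ supplies 1 eq per mole → 150 mol.
(b) Mass: 150 mol × 84 g/mol = 12,600 g.

(a) 10.4 kg; (b) 12.6 kg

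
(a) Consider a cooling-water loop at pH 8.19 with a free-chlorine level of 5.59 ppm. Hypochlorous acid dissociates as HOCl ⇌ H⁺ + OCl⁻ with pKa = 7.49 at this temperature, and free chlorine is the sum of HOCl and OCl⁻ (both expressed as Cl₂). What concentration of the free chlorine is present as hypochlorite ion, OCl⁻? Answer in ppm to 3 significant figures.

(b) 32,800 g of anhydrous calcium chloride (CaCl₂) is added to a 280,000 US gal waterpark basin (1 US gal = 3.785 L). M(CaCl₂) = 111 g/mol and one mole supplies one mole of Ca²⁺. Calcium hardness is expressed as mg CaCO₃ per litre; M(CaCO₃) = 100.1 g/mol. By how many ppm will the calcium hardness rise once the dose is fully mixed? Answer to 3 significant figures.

(a) [OCl⁻]/[HOCl] = 10^(pH − pKa) = 10^(8.19 − 7.49) = 10^0.70 = 5.012.
(a) Fraction as HOCl = 1 / (1 + 5.012) = 0.1663.
(a) OCl⁻ = (1 − 0.1663) × 5.59 ppm = 4.66 ppm.

(b) Volume: 280,000 US gal × 3.785 L/gal = 1,059,800 L.
(b) Moles of Ca²⁺: 32,800 g ÷ 111 g/mol = 295.5 mol.
(b) As CaCO₃: 295.5 mol × 100.1 g/mol = 29,580 g.
(b) Rise: 29,580 g / 1,059,800 L × 1000 = 27.91 mg/L.

(a) 4.66 ppm; (b) 27.9 ppm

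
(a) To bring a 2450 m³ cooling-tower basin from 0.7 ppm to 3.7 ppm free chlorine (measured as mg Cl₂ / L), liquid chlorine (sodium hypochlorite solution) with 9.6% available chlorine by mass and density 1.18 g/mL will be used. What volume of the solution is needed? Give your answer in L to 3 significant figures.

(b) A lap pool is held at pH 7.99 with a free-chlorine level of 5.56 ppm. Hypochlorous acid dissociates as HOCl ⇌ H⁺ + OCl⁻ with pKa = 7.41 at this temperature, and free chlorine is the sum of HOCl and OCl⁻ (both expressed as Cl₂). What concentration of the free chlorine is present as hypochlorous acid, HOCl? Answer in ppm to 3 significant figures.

(a) 64.9 L; (b) 1.16 ppm

(a) Volume: 2450 m³ = 2,450,000 L.
(a) Chlorine deficit: 3.7 − 0.7 = 3 ppm = 3 mg/L as Cl₂.
(a) Cl₂ equivalent needed: 3 mg/L × 2,450,000 L = 7,350,000 mg = 7350 g.
(a) Product at 9.6% available chlorine: 7350 / 0.096 = 76,560 g.
(a) Volume at density 1.18 g/mL: 76,560 g ÷ 1.18 g/mL = 64,880 mL.

(b) [OCl⁻]/[HOCl] = 10^(pH − pKa) = 10^(7.99 − 7.41) = 10^0.58 = 3.802.
(b) Fraction as HOCl = 1 / (1 + 3.802) = 0.2083.
(b) HOCl = 0.2083 × 5.56 ppm = 1.158 ppm.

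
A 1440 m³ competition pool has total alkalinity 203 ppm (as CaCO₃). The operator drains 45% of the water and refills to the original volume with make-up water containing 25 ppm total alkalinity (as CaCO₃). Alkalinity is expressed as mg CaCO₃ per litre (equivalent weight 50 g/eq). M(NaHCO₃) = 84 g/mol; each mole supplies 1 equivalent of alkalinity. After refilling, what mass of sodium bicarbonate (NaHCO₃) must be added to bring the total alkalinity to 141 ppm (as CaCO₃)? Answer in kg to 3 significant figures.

Volume: 1440 m³ = 1,440,000 L.
After draining 45% and refilling: 203 × 0.55 + 25 × 0.45 = 122.9 ppm.
Deficit to target: 141 − 122.9 = 18.1 mg/L.
As CaCO₃: 18.1 mg/L × 1,440,000 L = 26,060 g; ÷ 50 g/eq ÷ 1 = 521.3 mol NaHCO₃.
Mass: 521.3 × 84 = 43,790 g.

43.8 kg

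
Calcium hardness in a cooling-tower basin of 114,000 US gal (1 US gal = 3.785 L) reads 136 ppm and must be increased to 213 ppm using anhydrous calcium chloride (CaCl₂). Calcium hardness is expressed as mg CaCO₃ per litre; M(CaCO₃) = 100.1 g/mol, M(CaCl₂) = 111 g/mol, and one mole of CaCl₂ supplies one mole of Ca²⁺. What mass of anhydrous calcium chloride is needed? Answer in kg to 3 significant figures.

36.8 kg

Volume: 114,000 US gal × 3.785 L/gal = 431,490 L.
Hardness to add: (213 − 136) = 77 mg/L as CaCO₃ × 431,490 L = 33,220 g as CaCO₃.
Moles of Ca²⁺ (1 mol Ca²⁺ ≡ 1 mol CaCO₃): 33,220 / 100.1 g/mol = 331.9 mol.
Mass of CaCl₂: 331.9 × 111 = 36,840 g.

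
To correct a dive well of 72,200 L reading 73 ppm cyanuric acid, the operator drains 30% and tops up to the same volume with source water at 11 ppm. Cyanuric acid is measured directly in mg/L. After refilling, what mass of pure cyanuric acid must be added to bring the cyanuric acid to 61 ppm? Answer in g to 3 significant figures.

477 g

After draining 30% and refilling: 73 × 0.70 + 11 × 0.30 = 54.4 ppm.
Deficit to target: 61 − 54.4 = 6.6 mg/L.
Mass: 6.6 mg/L × 72,200 L = 476.5 g cyanuric acid.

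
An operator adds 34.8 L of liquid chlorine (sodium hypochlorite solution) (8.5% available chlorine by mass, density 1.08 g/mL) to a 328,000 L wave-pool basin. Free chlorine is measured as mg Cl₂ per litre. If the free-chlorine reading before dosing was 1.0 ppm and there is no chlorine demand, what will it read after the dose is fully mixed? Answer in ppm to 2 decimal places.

Mass of solution: 34.8 L × 1000 mL/L × 1.08 g/mL = 37,580 g.
Available chlorine delivered: 37,580 g × 0.085 = 3195 g as Cl₂.
Concentration rise: 3195 g / 328,000 L = 9.74 mg/L = 9.74 ppm.
Final FC: 1.0 + 9.74 = 10.74 ppm.

10.74 ppm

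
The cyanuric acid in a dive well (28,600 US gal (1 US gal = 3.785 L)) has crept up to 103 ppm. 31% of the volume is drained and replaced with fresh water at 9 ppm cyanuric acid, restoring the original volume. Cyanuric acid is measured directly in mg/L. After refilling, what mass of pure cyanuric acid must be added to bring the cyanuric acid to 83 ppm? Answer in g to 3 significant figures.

Volume: 28,600 US gal × 3.785 L/gal = 108,251 L.
After draining 31% and refilling: 103 × 0.69 + 9 × 0.31 = 73.86 ppm.
Deficit to target: 83 − 73.86 = 9.14 mg/L.
Mass: 9.14 mg/L × 108,251 L = 989.4 g cyanuric acid.

989 g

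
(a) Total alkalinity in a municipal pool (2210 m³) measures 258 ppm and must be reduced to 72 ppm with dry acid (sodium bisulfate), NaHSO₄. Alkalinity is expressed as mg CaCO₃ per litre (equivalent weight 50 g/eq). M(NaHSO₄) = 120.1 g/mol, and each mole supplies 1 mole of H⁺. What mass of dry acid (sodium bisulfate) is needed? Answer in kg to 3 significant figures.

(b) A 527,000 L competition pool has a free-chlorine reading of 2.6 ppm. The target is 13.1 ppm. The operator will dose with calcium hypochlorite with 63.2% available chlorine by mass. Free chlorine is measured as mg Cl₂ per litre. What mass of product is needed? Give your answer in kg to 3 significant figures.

(a) 987 kg; (b) 8.76 kg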